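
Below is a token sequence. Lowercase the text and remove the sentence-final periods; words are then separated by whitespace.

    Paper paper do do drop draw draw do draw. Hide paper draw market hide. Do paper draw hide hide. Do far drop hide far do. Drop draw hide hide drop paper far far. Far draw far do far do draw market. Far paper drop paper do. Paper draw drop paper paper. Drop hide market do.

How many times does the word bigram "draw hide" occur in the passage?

Scanning the 54 overlapping bigram windows for "draw hide":
  position 9–10: draw hide
  position 17–18: draw hide
  position 27–28: draw hide

3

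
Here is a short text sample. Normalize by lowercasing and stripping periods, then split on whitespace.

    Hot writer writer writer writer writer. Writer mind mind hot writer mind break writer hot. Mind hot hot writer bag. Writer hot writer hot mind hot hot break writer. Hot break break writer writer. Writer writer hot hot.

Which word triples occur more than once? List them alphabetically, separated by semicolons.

break writer hot; hot mind hot; mind hot hot; writer hot mind; writer writer writer

Trigram counts meeting the condition (more than once):
  break writer hot: 2
  hot mind hot: 2
  mind hot hot: 2
  writer hot mind: 2
  writer writer writer: 6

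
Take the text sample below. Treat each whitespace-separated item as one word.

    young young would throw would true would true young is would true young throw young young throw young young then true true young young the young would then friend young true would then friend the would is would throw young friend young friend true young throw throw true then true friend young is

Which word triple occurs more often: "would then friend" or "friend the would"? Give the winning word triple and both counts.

"would then friend" (2 vs 1)

"would then friend": 2 occurrences
"friend the would": 1 occurrence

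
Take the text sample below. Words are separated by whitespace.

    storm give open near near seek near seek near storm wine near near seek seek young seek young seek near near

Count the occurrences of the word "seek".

6

Scanning the 21 tokens for "seek":
  position 6: seek
  position 8: seek
  position 14: seek
  position 15: seek
  position 17: seek
  position 19: seek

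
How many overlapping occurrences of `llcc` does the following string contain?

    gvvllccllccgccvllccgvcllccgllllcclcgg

5

Sliding a length-4 window over the 37 characters (34 positions):
  position 4–7: llcc
  position 8–11: llcc
  position 16–19: llcc
  position 23–26: llcc
  position 30–33: llcc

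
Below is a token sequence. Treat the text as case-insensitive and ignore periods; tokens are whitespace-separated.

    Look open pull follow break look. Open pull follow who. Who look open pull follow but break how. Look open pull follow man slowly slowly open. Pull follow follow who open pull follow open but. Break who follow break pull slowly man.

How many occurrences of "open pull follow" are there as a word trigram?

Scanning the 40 overlapping trigram windows for "open pull follow":
  position 2–4: open pull follow
  position 7–9: open pull follow
  position 13–15: open pull follow
  position 20–22: open pull follow
  position 26–28: open pull follow
  position 31–33: open pull follow

6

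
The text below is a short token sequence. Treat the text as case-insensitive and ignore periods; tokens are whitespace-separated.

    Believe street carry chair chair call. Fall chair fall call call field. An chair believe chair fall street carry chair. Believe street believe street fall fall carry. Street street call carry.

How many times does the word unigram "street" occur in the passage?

6

Scanning the 31 tokens for "street":
  position 2: street
  position 18: street
  position 22: street
  position 24: street
  position 28: street
  position 29: street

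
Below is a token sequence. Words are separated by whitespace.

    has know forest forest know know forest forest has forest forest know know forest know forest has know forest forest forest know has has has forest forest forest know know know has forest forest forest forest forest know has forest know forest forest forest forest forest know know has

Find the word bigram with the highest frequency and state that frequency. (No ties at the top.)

"forest forest", 15 times

Bigram frequencies (highest first):
  forest forest: 15
  forest know: 8
  know forest: 6
  know know: 5
  has forest: 4
  know has: 4
  … (3 more, each ≤ 2)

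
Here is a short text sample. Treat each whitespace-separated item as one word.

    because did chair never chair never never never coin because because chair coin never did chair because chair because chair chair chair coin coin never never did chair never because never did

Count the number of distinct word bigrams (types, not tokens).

17

32 tokens → 31 bigram windows in total.
Repeated bigrams (each contributes count−1 duplicates):
  because chair: 3
  chair never: 3
  did chair: 3
  never did: 3
  never never: 3
  chair because: 2
  chair chair: 2
  chair coin: 2
  … (1 more repeated)
14 duplicate windows → 31 − 14 = 17 distinct.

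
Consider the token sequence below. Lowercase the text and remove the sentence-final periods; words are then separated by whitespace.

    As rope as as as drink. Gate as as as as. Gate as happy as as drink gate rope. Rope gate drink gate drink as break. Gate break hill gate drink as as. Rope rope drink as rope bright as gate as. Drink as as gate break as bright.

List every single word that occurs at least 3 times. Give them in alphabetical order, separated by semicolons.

Unigram counts meeting the condition (at least 3 times):
  as: 20
  break: 3
  drink: 7
  gate: 9
  rope: 6

as; break; drink; gate; rope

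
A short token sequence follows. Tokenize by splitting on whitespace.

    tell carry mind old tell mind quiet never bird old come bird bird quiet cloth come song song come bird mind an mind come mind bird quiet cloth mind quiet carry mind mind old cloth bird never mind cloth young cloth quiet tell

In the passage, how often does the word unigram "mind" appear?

9

Scanning the 43 tokens for "mind":
  position 3: mind
  position 6: mind
  position 21: mind
  position 23: mind
  position 25: mind
  position 29: mind
  position 32: mind
  position 33: mind
  position 38: mind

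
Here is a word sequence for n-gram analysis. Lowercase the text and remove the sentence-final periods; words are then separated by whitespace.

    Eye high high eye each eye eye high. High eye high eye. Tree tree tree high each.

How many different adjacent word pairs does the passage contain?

10

17 tokens → 16 bigram windows in total.
Repeated bigrams (each contributes count−1 duplicates):
  eye high: 3
  high eye: 3
  high high: 2
  tree tree: 2
6 duplicate windows → 16 − 6 = 10 distinct.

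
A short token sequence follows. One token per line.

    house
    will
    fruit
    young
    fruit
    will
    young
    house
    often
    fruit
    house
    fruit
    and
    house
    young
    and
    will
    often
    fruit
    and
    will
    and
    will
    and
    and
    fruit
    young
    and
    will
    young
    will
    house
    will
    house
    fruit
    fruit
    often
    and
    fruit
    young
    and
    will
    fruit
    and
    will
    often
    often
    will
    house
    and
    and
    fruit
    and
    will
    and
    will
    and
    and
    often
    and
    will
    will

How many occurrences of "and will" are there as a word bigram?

9

Scanning the 61 overlapping bigram windows for "and will":
  position 16–17: and will
  position 20–21: and will
  position 22–23: and will
  position 28–29: and will
  position 41–42: and will
  position 44–45: and will
  position 53–54: and will
  position 55–56: and will
  position 60–61: and will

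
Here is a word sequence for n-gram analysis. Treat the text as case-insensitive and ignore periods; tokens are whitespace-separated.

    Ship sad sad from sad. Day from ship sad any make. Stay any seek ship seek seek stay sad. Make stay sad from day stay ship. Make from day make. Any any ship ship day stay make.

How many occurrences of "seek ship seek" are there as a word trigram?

Scanning the 35 overlapping trigram windows for "seek ship seek":
  position 14–16: seek ship seek

1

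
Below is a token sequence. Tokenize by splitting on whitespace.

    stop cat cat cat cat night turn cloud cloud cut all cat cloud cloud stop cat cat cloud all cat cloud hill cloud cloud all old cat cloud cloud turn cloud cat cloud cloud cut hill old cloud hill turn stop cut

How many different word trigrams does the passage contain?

34

42 tokens → 40 trigram windows in total.
Repeated trigrams (each contributes count−1 duplicates):
  cat cloud cloud: 3
  all cat cloud: 2
  cat cat cat: 2
  cloud cloud cut: 2
  stop cat cat: 2
6 duplicate windows → 40 − 6 = 34 distinct.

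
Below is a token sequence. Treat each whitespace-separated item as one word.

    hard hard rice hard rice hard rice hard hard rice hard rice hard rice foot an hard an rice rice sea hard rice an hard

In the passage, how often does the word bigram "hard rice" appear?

7

Scanning the 24 overlapping bigram windows for "hard rice":
  position 2–3: hard rice
  position 4–5: hard rice
  position 6–7: hard rice
  position 9–10: hard rice
  position 11–12: hard rice
  position 13–14: hard rice
  position 22–23: hard rice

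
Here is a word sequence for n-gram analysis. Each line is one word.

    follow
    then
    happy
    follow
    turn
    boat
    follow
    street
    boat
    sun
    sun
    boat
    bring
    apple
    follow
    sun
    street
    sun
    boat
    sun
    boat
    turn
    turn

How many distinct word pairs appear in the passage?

23 tokens → 22 bigram windows in total.
Repeated bigrams (each contributes count−1 duplicates):
  sun boat: 3
  boat sun: 2
3 duplicate windows → 22 − 3 = 19 distinct.

19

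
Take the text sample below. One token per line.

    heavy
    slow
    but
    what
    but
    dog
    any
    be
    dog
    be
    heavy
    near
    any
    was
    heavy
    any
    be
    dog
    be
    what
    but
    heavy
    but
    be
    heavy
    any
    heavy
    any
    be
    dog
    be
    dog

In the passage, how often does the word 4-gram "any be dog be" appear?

3

Scanning the 29 overlapping 4-gram windows for "any be dog be":
  position 7–10: any be dog be
  position 16–19: any be dog be
  position 28–31: any be dog be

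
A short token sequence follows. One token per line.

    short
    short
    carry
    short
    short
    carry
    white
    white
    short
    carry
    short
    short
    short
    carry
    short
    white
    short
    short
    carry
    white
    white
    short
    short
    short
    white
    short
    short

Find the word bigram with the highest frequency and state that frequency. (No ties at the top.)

"short short", 8 times

Bigram frequencies (highest first):
  short short: 8
  short carry: 5
  white short: 4
  carry short: 3
  carry white: 2
  white white: 2
  … (1 more, each ≤ 2)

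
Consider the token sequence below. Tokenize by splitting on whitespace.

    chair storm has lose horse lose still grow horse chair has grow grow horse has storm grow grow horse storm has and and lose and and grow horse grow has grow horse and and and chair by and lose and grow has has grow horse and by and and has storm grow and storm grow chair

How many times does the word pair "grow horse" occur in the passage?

Scanning the 55 overlapping bigram windows for "grow horse":
  position 8–9: grow horse
  position 13–14: grow horse
  position 18–19: grow horse
  position 27–28: grow horse
  position 31–32: grow horse
  position 44–45: grow horse

6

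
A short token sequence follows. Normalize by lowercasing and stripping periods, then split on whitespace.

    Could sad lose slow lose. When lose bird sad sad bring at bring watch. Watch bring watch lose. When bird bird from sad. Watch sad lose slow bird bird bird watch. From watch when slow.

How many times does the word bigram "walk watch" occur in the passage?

0

Scanning the 34 overlapping bigram windows for "walk watch":
  (none found)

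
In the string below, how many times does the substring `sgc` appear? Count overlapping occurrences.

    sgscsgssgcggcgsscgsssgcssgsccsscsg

Sliding a length-3 window over the 34 characters (32 positions):
  position 8–10: sgc
  position 21–23: sgc

2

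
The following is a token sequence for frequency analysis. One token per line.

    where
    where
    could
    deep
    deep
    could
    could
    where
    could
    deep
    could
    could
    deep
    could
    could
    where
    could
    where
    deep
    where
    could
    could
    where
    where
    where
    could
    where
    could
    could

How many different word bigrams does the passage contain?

29 tokens → 28 bigram windows in total.
Repeated bigrams (each contributes count−1 duplicates):
  where could: 6
  could could: 5
  could where: 5
  could deep: 3
  deep could: 3
  where where: 3
19 duplicate windows → 28 − 19 = 9 distinct.

9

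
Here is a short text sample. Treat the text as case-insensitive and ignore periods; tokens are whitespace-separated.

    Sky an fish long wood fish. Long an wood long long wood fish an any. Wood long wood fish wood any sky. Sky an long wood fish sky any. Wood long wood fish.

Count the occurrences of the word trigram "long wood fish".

Scanning the 31 overlapping trigram windows for "long wood fish":
  position 4–6: long wood fish
  position 11–13: long wood fish
  position 17–19: long wood fish
  position 25–27: long wood fish
  position 31–33: long wood fish

5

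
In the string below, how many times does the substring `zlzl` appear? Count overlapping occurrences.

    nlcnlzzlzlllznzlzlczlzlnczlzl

4

Sliding a length-4 window over the 29 characters (26 positions):
  position 7–10: zlzl
  position 15–18: zlzl
  position 20–23: zlzl
  position 26–29: zlzl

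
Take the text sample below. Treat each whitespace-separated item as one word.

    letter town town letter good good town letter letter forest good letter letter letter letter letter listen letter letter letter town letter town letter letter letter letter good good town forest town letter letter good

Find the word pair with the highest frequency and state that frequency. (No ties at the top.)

Bigram frequencies (highest first):
  letter letter: 11
  town letter: 5
  letter town: 3
  letter good: 3
  good good: 2
  good town: 2
  … (8 more, each ≤ 1)

"letter letter", 11 times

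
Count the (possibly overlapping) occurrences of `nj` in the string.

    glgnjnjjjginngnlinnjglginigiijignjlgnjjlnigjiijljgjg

5

Sliding a length-2 window over the 52 characters (51 positions):
  position 4–5: nj
  position 6–7: nj
  position 19–20: nj
  position 33–34: nj
  position 37–38: nj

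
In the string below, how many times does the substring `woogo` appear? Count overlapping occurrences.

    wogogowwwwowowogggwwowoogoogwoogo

Sliding a length-5 window over the 33 characters (29 positions):
  position 22–26: woogo
  position 29–33: woogo

2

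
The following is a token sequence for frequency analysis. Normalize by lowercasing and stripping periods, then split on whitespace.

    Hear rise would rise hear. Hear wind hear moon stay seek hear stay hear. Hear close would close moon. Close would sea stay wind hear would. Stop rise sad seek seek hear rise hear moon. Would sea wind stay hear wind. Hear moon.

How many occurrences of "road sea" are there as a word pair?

Scanning the 42 overlapping bigram windows for "road sea":
  (none found)

0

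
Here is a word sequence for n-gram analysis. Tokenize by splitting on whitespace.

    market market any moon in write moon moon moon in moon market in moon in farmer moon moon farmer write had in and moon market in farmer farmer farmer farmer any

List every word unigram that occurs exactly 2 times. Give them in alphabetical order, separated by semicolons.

any; write

Unigram counts meeting the condition (exactly 2 times):
  any: 2
  write: 2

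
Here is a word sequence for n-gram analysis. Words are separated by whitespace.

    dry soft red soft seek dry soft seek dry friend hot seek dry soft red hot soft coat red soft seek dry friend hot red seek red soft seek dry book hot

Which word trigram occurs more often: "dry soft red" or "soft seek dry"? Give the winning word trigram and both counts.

"soft seek dry" (4 vs 2)

"dry soft red": 2 occurrences
"soft seek dry": 4 occurrences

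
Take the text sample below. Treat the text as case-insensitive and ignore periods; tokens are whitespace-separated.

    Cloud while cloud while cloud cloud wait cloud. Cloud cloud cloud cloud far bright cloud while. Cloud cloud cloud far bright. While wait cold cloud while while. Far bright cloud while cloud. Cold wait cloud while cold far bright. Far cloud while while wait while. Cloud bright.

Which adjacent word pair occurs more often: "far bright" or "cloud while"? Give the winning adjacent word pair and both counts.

"cloud while" (7 vs 4)

"far bright": 4 occurrences
"cloud while": 7 occurrences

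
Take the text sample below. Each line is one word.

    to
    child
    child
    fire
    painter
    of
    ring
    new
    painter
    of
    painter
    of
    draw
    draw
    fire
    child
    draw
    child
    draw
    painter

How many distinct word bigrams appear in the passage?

20 tokens → 19 bigram windows in total.
Repeated bigrams (each contributes count−1 duplicates):
  painter of: 3
  child draw: 2
3 duplicate windows → 19 − 3 = 16 distinct.

16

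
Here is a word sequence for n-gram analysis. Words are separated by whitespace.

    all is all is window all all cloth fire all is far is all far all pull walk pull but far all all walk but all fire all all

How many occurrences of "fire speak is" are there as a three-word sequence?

Scanning the 27 overlapping trigram windows for "fire speak is":
  (none found)

0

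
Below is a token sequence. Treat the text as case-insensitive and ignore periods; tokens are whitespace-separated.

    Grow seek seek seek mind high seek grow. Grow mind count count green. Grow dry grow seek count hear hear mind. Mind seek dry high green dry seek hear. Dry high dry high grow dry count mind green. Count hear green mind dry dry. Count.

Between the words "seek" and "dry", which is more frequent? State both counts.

"seek": 7 occurrences
"dry": 8 occurrences

"dry" (8 vs 7)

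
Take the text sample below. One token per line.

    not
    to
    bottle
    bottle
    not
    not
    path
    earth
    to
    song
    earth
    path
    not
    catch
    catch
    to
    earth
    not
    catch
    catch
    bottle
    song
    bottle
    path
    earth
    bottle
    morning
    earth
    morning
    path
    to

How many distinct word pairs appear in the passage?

31 tokens → 30 bigram windows in total.
Repeated bigrams (each contributes count−1 duplicates):
  catch catch: 2
  not catch: 2
  path earth: 2
3 duplicate windows → 30 − 3 = 27 distinct.

27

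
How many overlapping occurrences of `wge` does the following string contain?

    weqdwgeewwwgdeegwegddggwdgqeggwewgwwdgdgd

1

Sliding a length-3 window over the 41 characters (39 positions):
  position 5–7: wge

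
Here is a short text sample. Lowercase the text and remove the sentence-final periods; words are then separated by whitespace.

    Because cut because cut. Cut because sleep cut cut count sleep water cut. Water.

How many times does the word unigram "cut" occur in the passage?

Scanning the 14 tokens for "cut":
  position 2: cut
  position 4: cut
  position 5: cut
  position 8: cut
  position 9: cut
  position 13: cut

6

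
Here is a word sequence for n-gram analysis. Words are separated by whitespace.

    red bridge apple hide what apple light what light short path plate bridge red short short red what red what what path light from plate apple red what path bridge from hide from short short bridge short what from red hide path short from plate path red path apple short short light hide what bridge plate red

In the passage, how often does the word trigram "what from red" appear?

1

Scanning the 55 overlapping trigram windows for "what from red":
  position 38–40: what from red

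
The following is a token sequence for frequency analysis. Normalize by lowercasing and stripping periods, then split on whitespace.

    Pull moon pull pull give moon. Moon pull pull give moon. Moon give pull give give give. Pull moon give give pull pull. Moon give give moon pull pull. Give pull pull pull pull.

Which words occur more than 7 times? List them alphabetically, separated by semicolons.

Unigram counts meeting the condition (more than 7 times):
  give: 11
  moon: 8
  pull: 15

give; moon; pull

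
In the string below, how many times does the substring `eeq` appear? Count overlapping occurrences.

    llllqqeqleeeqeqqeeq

2

Sliding a length-3 window over the 19 characters (17 positions):
  position 11–13: eeq
  position 17–19: eeq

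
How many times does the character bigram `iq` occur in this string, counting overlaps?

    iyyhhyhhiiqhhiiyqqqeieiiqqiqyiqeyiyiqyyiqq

6

Sliding a length-2 window over the 42 characters (41 positions):
  position 10–11: iq
  position 24–25: iq
  position 27–28: iq
  position 30–31: iq
  position 36–37: iq
  position 40–41: iq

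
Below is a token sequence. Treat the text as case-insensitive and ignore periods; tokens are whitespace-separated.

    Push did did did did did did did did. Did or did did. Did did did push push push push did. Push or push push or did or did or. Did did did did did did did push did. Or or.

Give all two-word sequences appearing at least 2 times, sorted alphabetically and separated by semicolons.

did did; did or; did push; or did; push did; push or; push push

Bigram counts meeting the condition (at least 2 times):
  did did: 18
  did or: 4
  did push: 3
  or did: 4
  push did: 3
  push or: 2
  push push: 4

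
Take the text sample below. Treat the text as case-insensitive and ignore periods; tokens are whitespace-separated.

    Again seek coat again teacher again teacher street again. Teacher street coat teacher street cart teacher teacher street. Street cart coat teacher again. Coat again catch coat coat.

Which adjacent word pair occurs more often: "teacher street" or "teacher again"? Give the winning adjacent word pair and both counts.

"teacher street": 4 occurrences
"teacher again": 2 occurrences

"teacher street" (4 vs 2)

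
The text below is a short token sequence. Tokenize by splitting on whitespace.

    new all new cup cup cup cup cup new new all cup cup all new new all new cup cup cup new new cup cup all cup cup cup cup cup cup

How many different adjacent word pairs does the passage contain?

32 tokens → 31 bigram windows in total.
Repeated bigrams (each contributes count−1 duplicates):
  cup cup: 13
  all new: 3
  new all: 3
  new cup: 3
  new new: 3
  all cup: 2
  cup all: 2
  cup new: 2
23 duplicate windows → 31 − 23 = 8 distinct.

8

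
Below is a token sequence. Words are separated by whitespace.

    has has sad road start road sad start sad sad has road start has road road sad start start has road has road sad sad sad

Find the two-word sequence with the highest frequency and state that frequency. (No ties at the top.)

Bigram frequencies (highest first):
  has road: 4
  road sad: 3
  sad sad: 3
  road start: 2
  sad start: 2
  start has: 2
  … (9 more, each ≤ 1)

"has road", 4 times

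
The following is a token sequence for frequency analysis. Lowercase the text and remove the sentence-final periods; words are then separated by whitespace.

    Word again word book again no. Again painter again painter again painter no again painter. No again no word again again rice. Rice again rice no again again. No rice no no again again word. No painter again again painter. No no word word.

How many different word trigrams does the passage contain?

44 tokens → 42 trigram windows in total.
Repeated trigrams (each contributes count−1 duplicates):
  again painter no: 3
  again painter again: 2
  no again again: 2
  no again painter: 2
  painter again painter: 2
  painter no again: 2
7 duplicate windows → 42 − 7 = 35 distinct.

35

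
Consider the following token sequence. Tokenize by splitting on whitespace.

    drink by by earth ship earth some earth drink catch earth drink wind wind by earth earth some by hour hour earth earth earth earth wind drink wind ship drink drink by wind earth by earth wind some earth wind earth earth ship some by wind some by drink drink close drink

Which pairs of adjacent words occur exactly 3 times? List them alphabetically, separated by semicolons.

Bigram counts meeting the condition (exactly 3 times):
  by earth: 3
  earth wind: 3
  some by: 3

by earth; earth wind; some by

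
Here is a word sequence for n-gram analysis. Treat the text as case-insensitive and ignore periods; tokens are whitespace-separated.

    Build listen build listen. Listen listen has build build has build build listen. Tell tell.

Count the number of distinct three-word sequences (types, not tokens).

12

15 tokens → 13 trigram windows in total.
Repeated trigrams (each contributes count−1 duplicates):
  has build build: 2
1 duplicate windows → 13 − 1 = 12 distinct.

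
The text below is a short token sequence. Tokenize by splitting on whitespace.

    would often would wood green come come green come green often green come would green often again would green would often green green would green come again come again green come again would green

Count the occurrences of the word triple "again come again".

1

Scanning the 32 overlapping trigram windows for "again come again":
  position 27–29: again come again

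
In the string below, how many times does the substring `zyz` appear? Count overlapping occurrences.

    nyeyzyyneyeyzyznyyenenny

1

Sliding a length-3 window over the 24 characters (22 positions):
  position 13–15: zyz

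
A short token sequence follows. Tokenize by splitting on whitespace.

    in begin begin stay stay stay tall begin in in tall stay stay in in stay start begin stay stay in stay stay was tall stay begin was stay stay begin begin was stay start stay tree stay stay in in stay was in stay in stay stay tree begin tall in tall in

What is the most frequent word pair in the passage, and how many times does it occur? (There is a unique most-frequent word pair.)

"stay stay", 8 times

Bigram frequencies (highest first):
  stay stay: 8
  in stay: 5
  stay in: 4
  in in: 3
  begin begin: 2
  begin stay: 2
  … (20 more, each ≤ 2)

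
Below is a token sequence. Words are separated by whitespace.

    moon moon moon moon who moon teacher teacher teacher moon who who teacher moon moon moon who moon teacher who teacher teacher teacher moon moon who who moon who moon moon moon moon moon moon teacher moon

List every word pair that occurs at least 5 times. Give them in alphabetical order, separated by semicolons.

Bigram counts meeting the condition (at least 5 times):
  moon moon: 11
  moon who: 5

moon moon; moon who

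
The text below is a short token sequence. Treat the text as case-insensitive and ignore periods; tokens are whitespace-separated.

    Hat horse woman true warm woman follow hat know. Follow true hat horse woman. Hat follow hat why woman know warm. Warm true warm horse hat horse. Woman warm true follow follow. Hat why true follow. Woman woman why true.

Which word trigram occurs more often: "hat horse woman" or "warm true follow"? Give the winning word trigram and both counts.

"hat horse woman": 3 occurrences
"warm true follow": 1 occurrence

"hat horse woman" (3 vs 1)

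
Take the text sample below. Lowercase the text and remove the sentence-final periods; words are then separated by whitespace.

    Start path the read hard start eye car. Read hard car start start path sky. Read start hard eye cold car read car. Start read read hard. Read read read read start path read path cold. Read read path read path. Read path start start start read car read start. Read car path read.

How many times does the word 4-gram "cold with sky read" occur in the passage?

Scanning the 51 overlapping 4-gram windows for "cold with sky read":
  (none found)

0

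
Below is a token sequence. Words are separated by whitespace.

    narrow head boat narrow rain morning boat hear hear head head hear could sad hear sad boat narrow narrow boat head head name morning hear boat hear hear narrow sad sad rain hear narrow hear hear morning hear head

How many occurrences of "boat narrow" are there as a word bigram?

Scanning the 38 overlapping bigram windows for "boat narrow":
  position 3–4: boat narrow
  position 17–18: boat narrow

2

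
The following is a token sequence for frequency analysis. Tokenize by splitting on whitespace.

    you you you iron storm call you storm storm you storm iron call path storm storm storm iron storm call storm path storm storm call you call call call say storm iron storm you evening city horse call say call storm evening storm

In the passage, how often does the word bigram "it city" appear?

Scanning the 42 overlapping bigram windows for "it city":
  (none found)

0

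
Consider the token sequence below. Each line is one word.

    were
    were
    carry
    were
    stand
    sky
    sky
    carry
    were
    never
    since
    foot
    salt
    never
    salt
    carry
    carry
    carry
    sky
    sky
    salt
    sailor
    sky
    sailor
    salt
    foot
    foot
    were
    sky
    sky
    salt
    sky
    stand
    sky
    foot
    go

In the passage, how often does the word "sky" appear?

9

Scanning the 36 tokens for "sky":
  position 6: sky
  position 7: sky
  position 19: sky
  position 20: sky
  position 23: sky
  position 29: sky
  position 30: sky
  position 32: sky
  position 34: sky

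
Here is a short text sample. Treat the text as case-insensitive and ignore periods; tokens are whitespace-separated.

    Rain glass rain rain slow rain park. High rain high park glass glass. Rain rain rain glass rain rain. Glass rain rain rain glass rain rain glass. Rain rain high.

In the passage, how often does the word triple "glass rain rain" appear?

6

Scanning the 28 overlapping trigram windows for "glass rain rain":
  position 2–4: glass rain rain
  position 13–15: glass rain rain
  position 17–19: glass rain rain
  position 20–22: glass rain rain
  position 24–26: glass rain rain
  position 27–29: glass rain rain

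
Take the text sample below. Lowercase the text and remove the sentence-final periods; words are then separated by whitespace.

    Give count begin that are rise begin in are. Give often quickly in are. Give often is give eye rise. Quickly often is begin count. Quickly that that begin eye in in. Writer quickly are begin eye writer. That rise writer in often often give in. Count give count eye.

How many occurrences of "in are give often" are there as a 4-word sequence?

2

Scanning the 47 overlapping 4-gram windows for "in are give often":
  position 8–11: in are give often
  position 13–16: in are give often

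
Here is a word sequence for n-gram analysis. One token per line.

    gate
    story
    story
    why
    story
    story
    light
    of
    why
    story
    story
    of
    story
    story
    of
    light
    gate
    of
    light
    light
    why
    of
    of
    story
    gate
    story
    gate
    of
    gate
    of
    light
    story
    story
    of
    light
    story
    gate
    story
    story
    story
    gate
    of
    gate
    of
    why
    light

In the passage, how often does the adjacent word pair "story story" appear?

7

Scanning the 45 overlapping bigram windows for "story story":
  position 2–3: story story
  position 5–6: story story
  position 10–11: story story
  position 13–14: story story
  position 32–33: story story
  position 38–39: story story
  position 39–40: story story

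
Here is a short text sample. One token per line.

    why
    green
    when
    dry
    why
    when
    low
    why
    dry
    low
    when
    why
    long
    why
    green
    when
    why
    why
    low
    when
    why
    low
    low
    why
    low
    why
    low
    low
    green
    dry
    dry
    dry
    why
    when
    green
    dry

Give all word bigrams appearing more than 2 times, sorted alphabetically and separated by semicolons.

low why; when why; why low

Bigram counts meeting the condition (more than 2 times):
  low why: 3
  when why: 3
  why low: 4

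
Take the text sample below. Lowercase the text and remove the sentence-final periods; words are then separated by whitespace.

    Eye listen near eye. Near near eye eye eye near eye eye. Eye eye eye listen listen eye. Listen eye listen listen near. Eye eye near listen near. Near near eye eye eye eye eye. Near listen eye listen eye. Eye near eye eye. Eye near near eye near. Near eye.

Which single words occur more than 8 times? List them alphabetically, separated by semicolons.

Unigram counts meeting the condition (more than 8 times):
  eye: 27
  listen: 9
  near: 15

eye; listen; near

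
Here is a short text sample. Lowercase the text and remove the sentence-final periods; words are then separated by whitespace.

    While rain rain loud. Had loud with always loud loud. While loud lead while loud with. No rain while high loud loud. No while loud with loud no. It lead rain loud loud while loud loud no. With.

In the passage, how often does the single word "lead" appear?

2

Scanning the 38 tokens for "lead":
  position 13: lead
  position 30: lead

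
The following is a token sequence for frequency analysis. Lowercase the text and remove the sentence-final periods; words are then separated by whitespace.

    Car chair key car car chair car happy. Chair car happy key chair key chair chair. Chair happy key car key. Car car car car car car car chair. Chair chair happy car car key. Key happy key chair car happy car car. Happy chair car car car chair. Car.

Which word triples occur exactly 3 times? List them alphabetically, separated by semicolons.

car car chair; chair car happy

Trigram counts meeting the condition (exactly 3 times):
  car car chair: 3
  chair car happy: 3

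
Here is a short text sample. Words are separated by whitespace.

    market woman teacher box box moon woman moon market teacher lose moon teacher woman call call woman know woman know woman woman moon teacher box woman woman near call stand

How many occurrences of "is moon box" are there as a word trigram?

0

Scanning the 28 overlapping trigram windows for "is moon box":
  (none found)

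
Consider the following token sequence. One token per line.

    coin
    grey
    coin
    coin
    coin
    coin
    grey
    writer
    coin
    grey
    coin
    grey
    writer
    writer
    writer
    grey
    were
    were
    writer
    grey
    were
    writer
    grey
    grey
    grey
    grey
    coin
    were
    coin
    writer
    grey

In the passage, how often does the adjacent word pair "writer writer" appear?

2

Scanning the 30 overlapping bigram windows for "writer writer":
  position 13–14: writer writer
  position 14–15: writer writer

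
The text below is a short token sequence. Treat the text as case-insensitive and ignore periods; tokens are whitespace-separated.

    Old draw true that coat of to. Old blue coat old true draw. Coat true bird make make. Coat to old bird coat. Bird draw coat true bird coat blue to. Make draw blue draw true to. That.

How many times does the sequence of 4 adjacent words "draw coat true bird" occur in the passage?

Scanning the 35 overlapping 4-gram windows for "draw coat true bird":
  position 13–16: draw coat true bird
  position 25–28: draw coat true bird

2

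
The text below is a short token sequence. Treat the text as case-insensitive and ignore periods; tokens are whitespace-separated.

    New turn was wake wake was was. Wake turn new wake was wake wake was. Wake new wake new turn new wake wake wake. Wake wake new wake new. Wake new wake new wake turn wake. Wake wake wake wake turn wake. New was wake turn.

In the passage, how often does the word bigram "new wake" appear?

7

Scanning the 45 overlapping bigram windows for "new wake":
  position 10–11: new wake
  position 17–18: new wake
  position 21–22: new wake
  position 27–28: new wake
  position 29–30: new wake
  position 31–32: new wake
  position 33–34: new wake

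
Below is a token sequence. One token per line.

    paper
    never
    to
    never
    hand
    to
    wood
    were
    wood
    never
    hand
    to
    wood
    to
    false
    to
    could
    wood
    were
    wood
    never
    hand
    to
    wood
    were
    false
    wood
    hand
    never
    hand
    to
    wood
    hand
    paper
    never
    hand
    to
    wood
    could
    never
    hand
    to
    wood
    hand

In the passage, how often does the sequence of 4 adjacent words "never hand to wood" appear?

6

Scanning the 41 overlapping 4-gram windows for "never hand to wood":
  position 4–7: never hand to wood
  position 10–13: never hand to wood
  position 21–24: never hand to wood
  position 29–32: never hand to wood
  position 35–38: never hand to wood
  position 40–43: never hand to wood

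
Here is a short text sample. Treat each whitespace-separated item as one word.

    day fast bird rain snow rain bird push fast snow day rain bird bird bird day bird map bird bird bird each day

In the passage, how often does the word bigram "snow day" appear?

1

Scanning the 22 overlapping bigram windows for "snow day":
  position 10–11: snow day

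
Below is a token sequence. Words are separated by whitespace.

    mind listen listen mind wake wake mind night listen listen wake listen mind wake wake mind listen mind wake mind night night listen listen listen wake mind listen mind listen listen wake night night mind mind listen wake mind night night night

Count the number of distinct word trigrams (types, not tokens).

42 tokens → 40 trigram windows in total.
Repeated trigrams (each contributes count−1 duplicates):
  listen listen wake: 3
  listen mind wake: 3
  wake mind night: 3
  listen wake mind: 2
  mind listen listen: 2
  mind listen mind: 2
  mind night night: 2
  mind wake wake: 2
  … (3 more repeated)
14 duplicate windows → 40 − 14 = 26 distinct.

26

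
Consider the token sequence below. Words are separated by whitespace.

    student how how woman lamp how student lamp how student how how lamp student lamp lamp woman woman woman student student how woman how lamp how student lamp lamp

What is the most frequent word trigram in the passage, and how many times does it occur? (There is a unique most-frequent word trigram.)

Trigram frequencies (highest first):
  lamp how student: 3
  student how how: 2
  how student lamp: 2
  student lamp lamp: 2
  how how woman: 1
  how woman lamp: 1
  … (16 more, each ≤ 1)

"lamp how student", 3 times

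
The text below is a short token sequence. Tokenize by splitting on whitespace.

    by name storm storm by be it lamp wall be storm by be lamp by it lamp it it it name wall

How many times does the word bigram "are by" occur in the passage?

Scanning the 21 overlapping bigram windows for "are by":
  (none found)

0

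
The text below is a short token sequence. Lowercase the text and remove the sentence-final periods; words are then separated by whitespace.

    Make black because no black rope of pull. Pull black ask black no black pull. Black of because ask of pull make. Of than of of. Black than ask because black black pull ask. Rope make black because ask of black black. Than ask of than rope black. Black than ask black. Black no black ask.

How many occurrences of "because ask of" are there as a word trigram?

Scanning the 54 overlapping trigram windows for "because ask of":
  position 18–20: because ask of
  position 38–40: because ask of

2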